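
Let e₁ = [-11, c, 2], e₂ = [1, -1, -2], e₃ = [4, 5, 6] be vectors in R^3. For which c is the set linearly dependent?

c = -13/7

Place the vectors as rows of a 3×3 matrix; dependence ⇔ determinant zero.
Cofactor expansion gives det = -14*c - 26.
This vanishes exactly when c = -13/7.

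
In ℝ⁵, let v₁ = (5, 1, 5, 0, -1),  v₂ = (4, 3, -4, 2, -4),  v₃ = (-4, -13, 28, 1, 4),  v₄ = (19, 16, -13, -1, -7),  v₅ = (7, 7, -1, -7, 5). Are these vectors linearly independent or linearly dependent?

linearly dependent

Row-reduce the matrix whose columns are v₁, v₂, v₃, v₄, v₅.
The reduction yields 3 nonzero rows, so the rank is 3.
Since rank 3 < 5, the set is linearly dependent.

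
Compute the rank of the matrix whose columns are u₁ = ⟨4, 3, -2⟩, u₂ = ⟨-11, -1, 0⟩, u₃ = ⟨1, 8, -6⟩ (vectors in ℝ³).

Apply Gaussian elimination to the matrix whose rows are u₁, u₂, u₃.
There are 2 pivot columns, so rank = 2.

rank 2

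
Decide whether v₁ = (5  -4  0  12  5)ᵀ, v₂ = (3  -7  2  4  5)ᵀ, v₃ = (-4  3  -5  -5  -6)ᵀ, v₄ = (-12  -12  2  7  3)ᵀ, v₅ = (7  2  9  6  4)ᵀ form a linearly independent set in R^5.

The matrix [v₁|v₂|v₃|v₄|v₅] has determinant -19712.
A nonzero determinant means the columns are linearly independent.

linearly independent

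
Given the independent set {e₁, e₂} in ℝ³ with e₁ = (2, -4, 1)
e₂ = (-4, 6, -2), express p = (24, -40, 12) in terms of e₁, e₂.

Write p = α₁e₁ + α₂e₂ and equate components.
The system has the unique solution (α₁, α₂) = (4, -4).

p = 4e₁ - 4e₂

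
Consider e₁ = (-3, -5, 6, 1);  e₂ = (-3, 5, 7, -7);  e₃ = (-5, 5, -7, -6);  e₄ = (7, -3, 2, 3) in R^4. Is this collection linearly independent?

Row-reduce the matrix whose columns are e₁, e₂, e₃, e₄.
The reduction yields 4 nonzero rows, so the rank is 4.
Since rank = 4 (the number of vectors), the set is linearly independent.

linearly independent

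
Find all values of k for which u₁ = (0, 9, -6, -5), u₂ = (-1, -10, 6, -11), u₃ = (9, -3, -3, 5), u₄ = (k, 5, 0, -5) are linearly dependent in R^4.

k = -6

The vectors are dependent exactly when the determinant of the matrix with rows u₁, u₂, u₃, u₄ vanishes.
Expanding, det = 765*k + 4590.
Solving 765*k + 4590 = 0 yields k = -6.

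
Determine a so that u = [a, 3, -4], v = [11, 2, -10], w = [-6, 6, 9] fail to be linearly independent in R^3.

a = 11/2

Place the vectors as rows of a 3×3 matrix; dependence ⇔ determinant zero.
The determinant works out to 78*a - 429.
This vanishes exactly when a = 11/2.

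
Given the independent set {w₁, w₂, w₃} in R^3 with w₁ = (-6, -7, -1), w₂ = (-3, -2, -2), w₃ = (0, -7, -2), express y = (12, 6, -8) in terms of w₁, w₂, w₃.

Set up the augmented matrix [w₁ | w₂ | w₃ | y] and row-reduce.
Back-substitution yields (a₁, a₂, a₃) = (-4, 4, 2).

y = -4w₁ + 4w₂ + 2w₃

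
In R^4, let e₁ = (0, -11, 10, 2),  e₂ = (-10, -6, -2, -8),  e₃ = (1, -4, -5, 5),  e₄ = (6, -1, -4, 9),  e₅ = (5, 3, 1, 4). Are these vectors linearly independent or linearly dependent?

There are 5 vectors in a 4-dimensional space, so they cannot be linearly independent.

linearly dependent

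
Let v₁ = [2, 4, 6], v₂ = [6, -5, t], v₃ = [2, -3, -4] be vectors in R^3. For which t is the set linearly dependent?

t = -44/7

The vectors are dependent exactly when the determinant of the matrix with rows v₁, v₂, v₃ vanishes.
Cofactor expansion gives det = 14*t + 88.
Setting this to zero gives t = -44/7.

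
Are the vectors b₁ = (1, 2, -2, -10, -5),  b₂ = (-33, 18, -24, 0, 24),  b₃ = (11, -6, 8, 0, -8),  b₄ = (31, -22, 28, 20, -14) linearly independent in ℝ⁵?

One vector is a scalar multiple of another, so the set is dependent.

linearly dependent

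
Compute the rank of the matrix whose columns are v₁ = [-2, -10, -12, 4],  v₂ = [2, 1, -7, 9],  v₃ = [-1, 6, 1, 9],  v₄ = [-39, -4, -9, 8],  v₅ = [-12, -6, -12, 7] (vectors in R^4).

Row-reduce the 5×4 matrix with these as rows.
There are 4 pivot columns, so rank = 4.
(With 5 elements in a 4-dimensional space the rank is at most 4.)

rank 4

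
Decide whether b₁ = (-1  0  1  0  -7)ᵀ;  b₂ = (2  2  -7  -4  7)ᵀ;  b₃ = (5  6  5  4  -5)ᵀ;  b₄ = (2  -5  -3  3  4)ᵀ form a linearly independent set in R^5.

linearly independent

Row-reduce the matrix whose columns are b₁, b₂, b₃, b₄.
The reduction yields 4 nonzero rows, so the rank is 4.
Since rank = 4 (the number of vectors), the set is linearly independent.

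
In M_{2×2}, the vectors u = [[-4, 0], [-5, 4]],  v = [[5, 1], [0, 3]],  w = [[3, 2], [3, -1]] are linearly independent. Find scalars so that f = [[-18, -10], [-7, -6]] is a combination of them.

Identify each element with its coordinate vector in ℝ⁴ via {E₁₁, E₁₂, E₂₁, E₂₂}.
Since u, v, w are independent, the coefficients expressing f are uniquely determined by a linear system.
Row-reducing the augmented matrix gives the unique coefficients (α₁, α₂, α₃) = (-1, -2, -4).

f = -u - 2v - 4w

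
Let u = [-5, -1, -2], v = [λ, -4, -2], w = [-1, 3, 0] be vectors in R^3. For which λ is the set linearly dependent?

λ = -4

The vectors are dependent exactly when the determinant of the matrix with rows u, v, w vanishes.
Expanding, det = -6*λ - 24.
Solving -6*λ - 24 = 0 yields λ = -4.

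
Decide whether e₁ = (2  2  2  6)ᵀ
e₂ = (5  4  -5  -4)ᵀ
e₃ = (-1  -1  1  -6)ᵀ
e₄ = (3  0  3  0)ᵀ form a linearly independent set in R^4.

Form the 4×4 matrix with these as columns; its determinant is -372.
A nonzero determinant means the columns are linearly independent.

linearly independent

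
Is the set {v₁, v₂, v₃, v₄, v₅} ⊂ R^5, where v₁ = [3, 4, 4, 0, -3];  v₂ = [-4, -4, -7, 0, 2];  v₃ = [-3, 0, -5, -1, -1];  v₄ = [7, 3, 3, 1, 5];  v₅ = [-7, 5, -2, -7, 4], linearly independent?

The matrix [v₁|v₂|v₃|v₄|v₅] has determinant -135.
A nonzero determinant means the columns are linearly independent.

linearly independent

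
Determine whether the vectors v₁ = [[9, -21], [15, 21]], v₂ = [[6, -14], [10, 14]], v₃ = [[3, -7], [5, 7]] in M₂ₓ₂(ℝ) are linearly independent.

linearly dependent

Take coordinates with respect to the standard basis {E₁₁, E₁₂, E₂₁, E₂₂}.
Row-reduce the matrix whose columns are v₁, v₂, v₃.
The reduction yields 1 nonzero row, so the rank is 1.
Since rank 1 < 3, the set is linearly dependent.
Indeed 2v₁ - 3v₂ = 0.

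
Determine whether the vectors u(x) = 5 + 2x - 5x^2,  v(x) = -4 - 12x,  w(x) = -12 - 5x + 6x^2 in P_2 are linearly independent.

Write each element as a coordinate vector in ℝ³ using {1, x, x^2}.
Place the vectors as rows of a 3×3 matrix and reduce to echelon form.
The reduction yields 3 nonzero rows, so the rank is 3.
Since rank = 3 (the number of vectors), the set is linearly independent.

linearly independent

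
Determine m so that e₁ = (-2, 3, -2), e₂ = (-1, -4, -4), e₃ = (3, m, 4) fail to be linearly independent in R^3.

Place the vectors as rows of a 3×3 matrix; dependence ⇔ determinant zero.
The determinant works out to -6*m - 16.
Solving -6*m - 16 = 0 yields m = -8/3.

m = -8/3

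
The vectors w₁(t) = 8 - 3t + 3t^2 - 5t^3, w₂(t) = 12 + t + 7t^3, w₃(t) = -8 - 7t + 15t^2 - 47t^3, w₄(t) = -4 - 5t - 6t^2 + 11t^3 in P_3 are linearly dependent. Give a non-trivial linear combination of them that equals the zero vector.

Write each element as a vector in ℝ⁴ using {1, t, …, t^3}.
Row-reduce the matrix with w₁, w₂, w₃, w₄ as columns; the null space gives the coefficients.
The free variable yields coefficients (3, -3, -1, -1) (any nonzero multiple also works).

3w₁ - 3w₂ - w₃ - w₄ = 0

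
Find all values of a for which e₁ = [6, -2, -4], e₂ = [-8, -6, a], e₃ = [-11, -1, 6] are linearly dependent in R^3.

a = 20/7

The set is linearly dependent precisely when det[e₁; e₂; e₃] = 0.
Cofactor expansion gives det = 28*a - 80.
This vanishes exactly when a = 20/7.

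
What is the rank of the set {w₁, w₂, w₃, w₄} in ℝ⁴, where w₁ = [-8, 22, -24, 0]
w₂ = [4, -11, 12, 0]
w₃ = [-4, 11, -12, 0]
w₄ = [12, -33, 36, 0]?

Apply Gaussian elimination to the matrix whose rows are w₁, w₂, w₃, w₄.
There is 1 pivot column, so rank = 1.

rank 1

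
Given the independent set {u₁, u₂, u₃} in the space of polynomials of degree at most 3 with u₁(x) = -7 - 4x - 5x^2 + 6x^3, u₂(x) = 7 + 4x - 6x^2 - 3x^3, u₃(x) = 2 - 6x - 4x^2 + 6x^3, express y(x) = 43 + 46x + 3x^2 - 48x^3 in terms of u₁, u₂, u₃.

y = -3u₁ + 4u₂ - 3u₃

Work in coordinates with respect to the standard basis {1, x, …, x^3}.
Write y = c₁u₁ + … + c₃u₃ and equate components.
Back-substitution yields (c₁, c₂, c₃) = (-3, 4, -3).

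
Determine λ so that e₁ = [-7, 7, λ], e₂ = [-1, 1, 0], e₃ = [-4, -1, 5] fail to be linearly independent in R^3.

λ = 0

The set is linearly dependent precisely when det[e₁; e₂; e₃] = 0.
Expanding, det = 5*λ.
Solving 5*λ = 0 yields λ = 0.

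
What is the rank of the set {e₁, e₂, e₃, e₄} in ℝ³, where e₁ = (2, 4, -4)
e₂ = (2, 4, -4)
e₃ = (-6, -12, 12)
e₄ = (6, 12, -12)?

1

Row-reduce the 4×3 matrix with these as rows.
Reduction leaves 1 leading entry, giving rank 1.
(With 4 elements in a 3-dimensional space the rank is at most 3.)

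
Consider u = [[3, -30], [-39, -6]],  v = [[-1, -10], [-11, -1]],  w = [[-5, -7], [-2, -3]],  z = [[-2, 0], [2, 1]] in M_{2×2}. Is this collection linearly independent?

linearly dependent

Write each element as a coordinate vector in ℝ⁴ using {E₁₁, E₁₂, E₂₁, E₂₂}.
Row-reduce the matrix whose columns are u, v, w, z.
The reduction yields 3 nonzero rows, so the rank is 3.
Since rank 3 < 4, the set is linearly dependent.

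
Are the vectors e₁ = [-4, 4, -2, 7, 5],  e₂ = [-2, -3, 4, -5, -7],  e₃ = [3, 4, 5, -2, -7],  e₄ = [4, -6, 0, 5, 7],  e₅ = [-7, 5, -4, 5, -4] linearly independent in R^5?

linearly independent

Row-reduce the matrix whose columns are e₁, e₂, e₃, e₄, e₅.
The reduction yields 5 nonzero rows, so the rank is 5.
Since rank = 5 (the number of vectors), the set is linearly independent.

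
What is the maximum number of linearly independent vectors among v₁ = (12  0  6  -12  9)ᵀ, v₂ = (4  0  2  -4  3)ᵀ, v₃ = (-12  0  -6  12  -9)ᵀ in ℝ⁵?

Put the 5×3 matrix [v₁|v₂|v₃] into echelon form.
Exactly 1 pivot survives; hence the rank is 1.

1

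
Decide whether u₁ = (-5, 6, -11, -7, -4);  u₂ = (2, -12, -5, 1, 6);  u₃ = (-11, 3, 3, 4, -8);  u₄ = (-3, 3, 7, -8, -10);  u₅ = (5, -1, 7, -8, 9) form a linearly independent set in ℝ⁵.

linearly independent

The matrix [u₁|u₂|u₃|u₄|u₅] has determinant -258032.
A nonzero determinant means the columns are linearly independent.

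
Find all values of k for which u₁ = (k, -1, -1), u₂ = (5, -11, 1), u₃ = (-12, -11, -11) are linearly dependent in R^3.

The set is linearly dependent precisely when det[u₁; u₂; u₃] = 0.
Expanding, det = 132*k + 144.
Solving 132*k + 144 = 0 yields k = -12/11.

k = -12/11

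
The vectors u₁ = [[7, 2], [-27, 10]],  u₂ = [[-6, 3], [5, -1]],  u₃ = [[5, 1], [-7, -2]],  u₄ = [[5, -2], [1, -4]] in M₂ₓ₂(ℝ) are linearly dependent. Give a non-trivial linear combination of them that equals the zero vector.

Pass to coordinate vectors relative to the basis {E₁₁, E₁₂, E₂₁, E₂₂}.
Write the vectors as columns of a matrix and find a nonzero vector in its null space.
The free variable yields coefficients (1, 2, -2, 3) (any nonzero multiple also works).

u₁ + 2u₂ - 2u₃ + 3u₄ = 0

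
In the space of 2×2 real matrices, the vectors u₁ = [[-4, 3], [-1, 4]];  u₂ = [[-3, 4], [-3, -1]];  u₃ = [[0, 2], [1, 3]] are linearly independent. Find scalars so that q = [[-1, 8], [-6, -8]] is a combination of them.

q = -2u₁ + 3u₂ + u₃

Identify each element with its coordinate vector in ℝ⁴ via {E₁₁, E₁₂, E₂₁, E₂₂}.
Set up the augmented matrix [u₁ | u₂ | u₃ | q] and row-reduce.
Back-substitution yields (c₁, c₂, c₃) = (-2, 3, 1).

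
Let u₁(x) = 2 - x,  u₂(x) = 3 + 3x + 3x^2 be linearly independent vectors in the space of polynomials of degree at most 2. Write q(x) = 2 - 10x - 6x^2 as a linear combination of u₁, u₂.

q = 4u₁ - 2u₂

Work in coordinates with respect to the standard basis {1, x, x^2}.
Set up the augmented matrix [u₁ | u₂ | q] and row-reduce.
The system has the unique solution (c₁, c₂) = (4, -2).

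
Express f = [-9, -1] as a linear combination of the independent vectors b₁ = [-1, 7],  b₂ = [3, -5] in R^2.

f = -3b₁ - 4b₂

Solve the system with b₁, b₂ as columns and f as the right-hand side.
Back-substitution yields (c₁, c₂) = (-3, -4).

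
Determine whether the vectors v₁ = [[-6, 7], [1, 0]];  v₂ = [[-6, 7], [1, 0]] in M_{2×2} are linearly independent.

Take coordinates with respect to the standard basis {E₁₁, E₁₂, E₂₁, E₂₂}.
Place the vectors as rows of a 2×4 matrix and reduce to echelon form.
The reduction yields 1 nonzero row, so the rank is 1.
Since rank 1 < 2, the set is linearly dependent.
Indeed v₁ - v₂ = 0.

linearly dependent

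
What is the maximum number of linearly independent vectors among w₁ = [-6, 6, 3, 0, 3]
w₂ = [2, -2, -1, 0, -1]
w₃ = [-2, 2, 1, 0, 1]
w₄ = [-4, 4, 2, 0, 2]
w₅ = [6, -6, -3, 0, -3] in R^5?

1

Form the matrix with w₁, w₂, w₃, w₄, w₅ as columns and reduce.
Exactly 1 pivot survives; hence the rank is 1.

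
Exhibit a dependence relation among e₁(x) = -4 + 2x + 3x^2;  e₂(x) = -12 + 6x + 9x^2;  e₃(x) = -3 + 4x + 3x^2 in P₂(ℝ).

Take coordinates with respect to {1, x, x^2}.
Write the vectors as columns of a matrix and find a nonzero vector in its null space.
One solution (up to scaling) is (3, -1, 0).

3e₁ - e₂ = 0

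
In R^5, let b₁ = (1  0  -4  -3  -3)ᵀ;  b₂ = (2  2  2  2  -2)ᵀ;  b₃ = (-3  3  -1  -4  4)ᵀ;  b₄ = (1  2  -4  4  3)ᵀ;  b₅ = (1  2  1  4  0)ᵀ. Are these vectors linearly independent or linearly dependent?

linearly independent

Row-reduce the matrix whose columns are b₁, b₂, b₃, b₄, b₅.
The reduction yields 5 nonzero rows, so the rank is 5.
Since rank = 5 (the number of vectors), the set is linearly independent.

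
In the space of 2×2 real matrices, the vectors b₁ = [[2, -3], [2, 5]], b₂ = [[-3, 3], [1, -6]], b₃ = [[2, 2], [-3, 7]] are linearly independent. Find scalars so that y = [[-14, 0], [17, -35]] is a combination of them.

y = 2b₁ + 4b₂ - 3b₃

Take coordinate vectors relative to {E₁₁, E₁₂, E₂₁, E₂₂}.
Set up the augmented matrix [b₁ | b₂ | b₃ | y] and row-reduce.
Row-reducing the augmented matrix gives the unique coefficients (α₁, α₂, α₃) = (2, 4, -3).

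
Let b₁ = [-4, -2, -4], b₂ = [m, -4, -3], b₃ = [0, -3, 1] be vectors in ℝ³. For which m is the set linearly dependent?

m = -26/7

The vectors are dependent exactly when the determinant of the matrix with rows b₁, b₂, b₃ vanishes.
Expanding, det = 14*m + 52.
Setting this to zero gives m = -26/7.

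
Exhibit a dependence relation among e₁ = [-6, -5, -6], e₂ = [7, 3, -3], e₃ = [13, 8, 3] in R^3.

Write the vectors as columns of a matrix and find a nonzero vector in its null space.
One solution (up to scaling) is (1, -1, 1).

e₁ - e₂ + e₃ = 0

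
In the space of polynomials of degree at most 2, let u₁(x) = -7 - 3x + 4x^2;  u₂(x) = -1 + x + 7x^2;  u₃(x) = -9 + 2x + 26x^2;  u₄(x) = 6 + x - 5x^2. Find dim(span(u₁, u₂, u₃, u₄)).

3

Use coordinates relative to {1, x, x^2}.
Row-reduce the 4×3 matrix with these as rows.
Exactly 3 pivots survive; hence the rank is 3.
(With 4 elements in a 3-dimensional space the rank is at most 3.)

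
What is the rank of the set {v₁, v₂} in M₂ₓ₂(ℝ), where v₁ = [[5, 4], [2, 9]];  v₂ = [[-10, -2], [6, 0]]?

Use coordinates relative to {E₁₁, E₁₂, E₂₁, E₂₂}.
Row-reduce the 2×4 matrix with these as rows.
The echelon form has 2 nonzero rows, so the rank is 2.

rank 2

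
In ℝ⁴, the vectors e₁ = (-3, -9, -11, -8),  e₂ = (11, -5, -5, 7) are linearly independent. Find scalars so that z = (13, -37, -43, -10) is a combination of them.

z = 3e₁ + 2e₂

Solve the system with e₁, e₂ as columns and z as the right-hand side.
Back-substitution yields (a₁, a₂) = (3, 2).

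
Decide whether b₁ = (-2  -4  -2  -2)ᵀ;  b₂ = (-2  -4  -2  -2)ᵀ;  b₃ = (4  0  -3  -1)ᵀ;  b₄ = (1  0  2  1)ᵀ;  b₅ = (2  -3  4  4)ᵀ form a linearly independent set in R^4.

There are 5 vectors in a 4-dimensional space, so they cannot be linearly independent.

linearly dependent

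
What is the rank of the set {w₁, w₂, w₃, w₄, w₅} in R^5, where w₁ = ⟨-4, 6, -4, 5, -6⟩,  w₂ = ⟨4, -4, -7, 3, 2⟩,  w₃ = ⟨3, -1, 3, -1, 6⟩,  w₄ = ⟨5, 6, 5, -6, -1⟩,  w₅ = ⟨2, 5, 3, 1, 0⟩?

Form the matrix with w₁, w₂, w₃, w₄, w₅ as columns and reduce.
There are 5 pivot columns, so rank = 5.

5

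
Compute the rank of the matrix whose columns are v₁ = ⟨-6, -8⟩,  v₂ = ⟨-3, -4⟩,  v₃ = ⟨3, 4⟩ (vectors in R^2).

1

Row-reduce the 3×2 matrix with these as rows.
The echelon form has 1 nonzero row, so the rank is 1.
(With 3 elements in a 2-dimensional space the rank is at most 2.)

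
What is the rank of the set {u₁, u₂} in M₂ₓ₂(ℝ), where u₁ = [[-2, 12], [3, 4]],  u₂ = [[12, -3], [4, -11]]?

2

Pass to coordinate vectors with respect to the basis {E₁₁, E₁₂, E₂₁, E₂₂}.
Put the 4×2 matrix [u₁|u₂] into echelon form.
Reduction leaves 2 leading entries, giving rank 2.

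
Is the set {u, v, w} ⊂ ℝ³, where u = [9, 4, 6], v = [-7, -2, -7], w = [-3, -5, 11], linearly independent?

linearly independent

Row-reduce the matrix whose columns are u, v, w.
The reduction yields 3 nonzero rows, so the rank is 3.
Since rank = 3 (the number of vectors), the set is linearly independent.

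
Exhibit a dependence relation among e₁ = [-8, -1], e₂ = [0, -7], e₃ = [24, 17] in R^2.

3e₁ + 2e₂ + e₃ = 0

Solve the homogeneous system with e₁, e₂, e₃ as columns by row-reducing the coefficient matrix.
The free variable yields coefficients (3, 2, 1) (any nonzero multiple also works).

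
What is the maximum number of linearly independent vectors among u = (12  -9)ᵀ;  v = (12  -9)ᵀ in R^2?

1

Form the matrix with u, v as columns and reduce.
Reduction leaves 1 leading entry, giving rank 1.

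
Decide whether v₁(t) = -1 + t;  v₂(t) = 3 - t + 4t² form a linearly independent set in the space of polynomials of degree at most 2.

Write each element as a coordinate vector in ℝ³ using {1, t, t²}.
Row-reduce the matrix whose columns are v₁, v₂.
The reduction yields 2 nonzero rows, so the rank is 2.
Since rank = 2 (the number of vectors), the set is linearly independent.

linearly independent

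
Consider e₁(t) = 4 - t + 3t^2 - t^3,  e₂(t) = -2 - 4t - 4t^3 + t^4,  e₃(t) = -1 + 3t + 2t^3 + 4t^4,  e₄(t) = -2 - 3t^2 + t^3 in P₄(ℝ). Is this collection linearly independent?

Take coordinates with respect to the standard basis {1, t, …, t^4}.
Row-reduce the matrix whose columns are e₁, e₂, e₃, e₄.
The reduction yields 4 nonzero rows, so the rank is 4.
Since rank = 4 (the number of vectors), the set is linearly independent.

linearly independent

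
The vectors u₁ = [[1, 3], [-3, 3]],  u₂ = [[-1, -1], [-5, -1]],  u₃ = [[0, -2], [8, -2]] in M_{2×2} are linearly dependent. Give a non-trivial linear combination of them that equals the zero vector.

u₁ + u₂ + u₃ = 0

Take coordinates with respect to {E₁₁, E₁₂, E₂₁, E₂₂}.
Write the vectors as columns of a matrix and find a nonzero vector in its null space.
A generator of the null space is (1, 1, 1).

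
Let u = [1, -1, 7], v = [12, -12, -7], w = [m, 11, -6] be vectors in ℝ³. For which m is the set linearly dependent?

m = -11

Dependence holds iff the 3×3 matrix [u v w] is singular.
Cofactor expansion gives det = 91*m + 1001.
Solving 91*m + 1001 = 0 yields m = -11.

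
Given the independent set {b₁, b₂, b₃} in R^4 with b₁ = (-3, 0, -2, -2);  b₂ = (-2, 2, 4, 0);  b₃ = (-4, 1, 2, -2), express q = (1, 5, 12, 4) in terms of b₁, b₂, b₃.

Write q = α₁b₁ + … + α₃b₃ and equate components.
Back-substitution yields (α₁, α₂, α₃) = (-1, 3, -1).

q = -b₁ + 3b₂ - b₃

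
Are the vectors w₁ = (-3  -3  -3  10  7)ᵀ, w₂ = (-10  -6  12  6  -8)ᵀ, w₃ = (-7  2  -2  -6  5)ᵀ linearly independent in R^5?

linearly independent

Place the vectors as rows of a 3×5 matrix and reduce to echelon form.
The reduction yields 3 nonzero rows, so the rank is 3.
Since rank = 3 (the number of vectors), the set is linearly independent.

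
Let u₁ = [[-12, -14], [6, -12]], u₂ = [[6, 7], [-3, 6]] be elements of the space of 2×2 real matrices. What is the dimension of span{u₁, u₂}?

dim = 1

Use coordinates relative to {E₁₁, E₁₂, E₂₁, E₂₂}.
Form the matrix with u₁, u₂ as columns and reduce.
The echelon form has 1 nonzero row, so the rank is 1.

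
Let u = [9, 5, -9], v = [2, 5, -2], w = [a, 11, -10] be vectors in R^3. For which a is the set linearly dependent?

a = 10

Place the vectors as rows of a 3×3 matrix; dependence ⇔ determinant zero.
Expanding, det = 35*a - 350.
Setting this to zero gives a = 10.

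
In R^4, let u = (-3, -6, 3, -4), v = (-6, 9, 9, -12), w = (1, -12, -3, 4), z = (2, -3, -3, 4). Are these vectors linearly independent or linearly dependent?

Place the vectors as rows of a 4×4 matrix and reduce to echelon form.
The reduction yields 2 nonzero rows, so the rank is 2.
Since rank 2 < 4, the set is linearly dependent.
Indeed 3u - 2v - 3w = 0.

linearly dependent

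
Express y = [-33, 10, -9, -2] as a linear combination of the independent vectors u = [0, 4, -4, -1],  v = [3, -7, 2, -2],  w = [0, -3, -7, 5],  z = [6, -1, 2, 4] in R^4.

Write y = a₁u + … + a₄z and equate components.
Back-substitution yields (a₁, …, a₄) = (-3, -3, 1, -4).

y = -3u - 3v + w - 4z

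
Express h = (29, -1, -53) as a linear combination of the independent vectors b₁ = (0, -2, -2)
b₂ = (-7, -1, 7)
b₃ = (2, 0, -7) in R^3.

Solve the system with b₁, b₂, b₃ as columns and h as the right-hand side.
The system has the unique solution (a₁, a₂, a₃) = (2, -3, 4).

h = 2b₁ - 3b₂ + 4b₃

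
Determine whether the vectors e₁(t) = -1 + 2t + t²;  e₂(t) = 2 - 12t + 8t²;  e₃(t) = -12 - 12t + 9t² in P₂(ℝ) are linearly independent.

Take coordinates with respect to the standard basis {1, t, t²}.
Place the vectors as rows of a 3×3 matrix and reduce to echelon form.
The reduction yields 3 nonzero rows, so the rank is 3.
Since rank = 3 (the number of vectors), the set is linearly independent.

linearly independent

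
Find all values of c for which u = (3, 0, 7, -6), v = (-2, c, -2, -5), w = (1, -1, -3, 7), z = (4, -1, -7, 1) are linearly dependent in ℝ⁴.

c = 1

The vectors are dependent exactly when the determinant of the matrix with rows u, v, w, z vanishes.
Cofactor expansion gives det = 297*c - 297.
This vanishes exactly when c = 1.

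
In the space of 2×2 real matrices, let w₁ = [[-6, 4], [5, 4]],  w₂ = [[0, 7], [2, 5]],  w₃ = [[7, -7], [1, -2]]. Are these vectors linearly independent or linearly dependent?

Take coordinates with respect to the standard basis {E₁₁, E₁₂, E₂₁, E₂₂}.
Row-reduce the matrix whose columns are w₁, w₂, w₃.
The reduction yields 3 nonzero rows, so the rank is 3.
Since rank = 3 (the number of vectors), the set is linearly independent.

linearly independent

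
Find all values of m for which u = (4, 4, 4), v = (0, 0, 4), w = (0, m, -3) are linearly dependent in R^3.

m = 0

Dependence holds iff the 3×3 matrix [u v w] is singular.
Expanding, det = -16*m.
Solving -16*m = 0 yields m = 0.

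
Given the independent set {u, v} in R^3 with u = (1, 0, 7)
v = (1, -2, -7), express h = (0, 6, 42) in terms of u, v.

Since u, v are independent, the coefficients expressing h are uniquely determined by a linear system.
Row-reducing the augmented matrix gives the unique coefficients (a₁, a₂) = (3, -3).

h = 3u - 3v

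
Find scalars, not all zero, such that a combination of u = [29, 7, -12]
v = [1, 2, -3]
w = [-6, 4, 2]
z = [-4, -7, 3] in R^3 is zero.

u + v + 3w + 3z = 0

Write the vectors as columns of a matrix and find a nonzero vector in its null space.
One solution (up to scaling) is (1, 1, 3, 3).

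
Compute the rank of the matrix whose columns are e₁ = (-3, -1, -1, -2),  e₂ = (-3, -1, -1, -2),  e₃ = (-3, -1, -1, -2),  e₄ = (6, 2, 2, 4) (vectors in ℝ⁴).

Apply Gaussian elimination to the matrix whose rows are e₁, e₂, e₃, e₄.
Exactly 1 pivot survives; hence the rank is 1.

rank 1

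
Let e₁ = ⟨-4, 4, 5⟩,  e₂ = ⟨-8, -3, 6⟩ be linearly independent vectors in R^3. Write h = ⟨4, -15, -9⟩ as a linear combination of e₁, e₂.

h = -3e₁ + e₂

Since e₁, e₂ are independent, the coefficients expressing h are uniquely determined by a linear system.
The system has the unique solution (c₁, c₂) = (-3, 1).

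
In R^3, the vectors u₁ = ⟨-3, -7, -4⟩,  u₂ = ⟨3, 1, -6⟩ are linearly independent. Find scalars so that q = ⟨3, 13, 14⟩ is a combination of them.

q = -2u₁ - u₂

Write q = α₁u₁ + α₂u₂ and equate components.
Row-reducing the augmented matrix gives the unique coefficients (α₁, α₂) = (-2, -1).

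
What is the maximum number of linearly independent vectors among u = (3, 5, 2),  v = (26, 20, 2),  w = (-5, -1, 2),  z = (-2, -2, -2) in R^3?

Put the 3×4 matrix [u|v|w|z] into echelon form.
There are 3 pivot columns, so rank = 3.
(With 4 elements in a 3-dimensional space the rank is at most 3.)

3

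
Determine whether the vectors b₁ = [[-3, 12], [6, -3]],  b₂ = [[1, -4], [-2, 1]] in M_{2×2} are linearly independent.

linearly dependent

Write each element as a coordinate vector in ℝ⁴ using {E₁₁, E₁₂, E₂₁, E₂₂}.
Place the vectors as rows of a 2×4 matrix and reduce to echelon form.
The reduction yields 1 nonzero row, so the rank is 1.
Since rank 1 < 2, the set is linearly dependent.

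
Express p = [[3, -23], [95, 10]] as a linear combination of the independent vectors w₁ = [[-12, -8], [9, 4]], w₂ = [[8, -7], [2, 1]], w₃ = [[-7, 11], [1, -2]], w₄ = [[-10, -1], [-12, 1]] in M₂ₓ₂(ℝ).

p = 4w₁ + 4w₂ + 3w₃ - 4w₄

Identify each element with its coordinate vector in ℝ⁴ via {E₁₁, E₁₂, E₂₁, E₂₂}.
Since w₁, w₂, w₃, w₄ are independent, the coefficients expressing p are uniquely determined by a linear system.
Row-reducing the augmented matrix gives the unique coefficients (α₁, …, α₄) = (4, 4, 3, -4).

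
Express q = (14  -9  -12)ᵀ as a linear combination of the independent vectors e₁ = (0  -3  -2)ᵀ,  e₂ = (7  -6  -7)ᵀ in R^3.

q = -e₁ + 2e₂

Set up the augmented matrix [e₁ | e₂ | q] and row-reduce.
Row-reducing the augmented matrix gives the unique coefficients (α₁, α₂) = (-1, 2).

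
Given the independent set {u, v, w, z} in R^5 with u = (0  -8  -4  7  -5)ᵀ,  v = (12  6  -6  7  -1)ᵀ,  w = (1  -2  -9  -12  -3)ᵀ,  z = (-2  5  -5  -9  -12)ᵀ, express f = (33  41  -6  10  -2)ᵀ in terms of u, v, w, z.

f = -2u + 3v - w + z

Write f = α₁u + … + α₄z and equate components.
Back-substitution yields (α₁, …, α₄) = (-2, 3, -1, 1).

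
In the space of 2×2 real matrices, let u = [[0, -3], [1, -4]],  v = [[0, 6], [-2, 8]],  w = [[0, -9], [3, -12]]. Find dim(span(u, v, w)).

1

Use coordinates relative to {E₁₁, E₁₂, E₂₁, E₂₂}.
Put the 4×3 matrix [u|v|w] into echelon form.
There is 1 pivot column, so rank = 1.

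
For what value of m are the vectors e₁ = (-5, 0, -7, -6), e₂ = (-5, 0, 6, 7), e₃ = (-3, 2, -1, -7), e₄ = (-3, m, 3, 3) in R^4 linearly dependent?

Place the vectors as rows of a 4×4 matrix; dependence ⇔ determinant zero.
Expanding, det = 429*m - 78.
This vanishes exactly when m = 2/11.

m = 2/11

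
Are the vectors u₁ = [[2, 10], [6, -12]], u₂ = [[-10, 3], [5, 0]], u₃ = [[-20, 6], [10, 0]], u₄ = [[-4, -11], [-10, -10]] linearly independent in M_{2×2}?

Write each element as a coordinate vector in ℝ⁴ using {E₁₁, E₁₂, E₂₁, E₂₂}.
One vector is a scalar multiple of another, so the set is dependent.

linearly dependent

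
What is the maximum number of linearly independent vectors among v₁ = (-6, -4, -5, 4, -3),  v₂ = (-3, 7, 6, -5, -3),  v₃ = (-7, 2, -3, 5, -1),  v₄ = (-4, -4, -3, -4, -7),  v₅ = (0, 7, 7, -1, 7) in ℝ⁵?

Form the matrix with v₁, v₂, v₃, v₄, v₅ as columns and reduce.
Reduction leaves 5 leading entries, giving rank 5.

5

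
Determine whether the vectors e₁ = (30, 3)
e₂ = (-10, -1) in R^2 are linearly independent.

One vector is a scalar multiple of another, so the set is dependent.

linearly dependent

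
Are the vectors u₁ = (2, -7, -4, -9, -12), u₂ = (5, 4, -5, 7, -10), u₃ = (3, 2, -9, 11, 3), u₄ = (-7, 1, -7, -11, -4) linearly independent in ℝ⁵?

linearly independent

Place the vectors as rows of a 4×5 matrix and reduce to echelon form.
The reduction yields 4 nonzero rows, so the rank is 4.
Since rank = 4 (the number of vectors), the set is linearly independent.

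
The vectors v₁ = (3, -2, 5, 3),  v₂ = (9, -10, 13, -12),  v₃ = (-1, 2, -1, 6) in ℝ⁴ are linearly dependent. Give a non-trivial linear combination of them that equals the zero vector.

Set up α₁v₁ + … + α₃v₃ = 0 and solve the homogeneous system.
The free variable yields coefficients (2, -1, -3) (any nonzero multiple also works).

2v₁ - v₂ - 3v₃ = 0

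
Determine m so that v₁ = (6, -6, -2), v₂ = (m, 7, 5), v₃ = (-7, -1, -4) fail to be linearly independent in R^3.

m = -13/11

The vectors are dependent exactly when the determinant of the matrix with rows v₁, v₂, v₃ vanishes.
Cofactor expansion gives det = -22*m - 26.
This vanishes exactly when m = -13/11.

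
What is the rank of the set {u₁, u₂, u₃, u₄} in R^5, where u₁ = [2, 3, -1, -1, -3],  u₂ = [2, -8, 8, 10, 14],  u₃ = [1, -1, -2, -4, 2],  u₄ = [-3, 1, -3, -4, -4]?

Form the matrix with u₁, u₂, u₃, u₄ as columns and reduce.
There are 3 pivot columns, so rank = 3.

3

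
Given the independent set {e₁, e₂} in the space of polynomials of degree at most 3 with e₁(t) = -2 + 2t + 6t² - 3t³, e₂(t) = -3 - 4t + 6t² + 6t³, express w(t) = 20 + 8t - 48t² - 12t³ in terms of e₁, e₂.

Work in coordinates with respect to the standard basis {1, t, …, t³}.
Set up the augmented matrix [e₁ | e₂ | w] and row-reduce.
Row-reducing the augmented matrix gives the unique coefficients (a₁, a₂) = (-4, -4).

w = -4e₁ - 4e₂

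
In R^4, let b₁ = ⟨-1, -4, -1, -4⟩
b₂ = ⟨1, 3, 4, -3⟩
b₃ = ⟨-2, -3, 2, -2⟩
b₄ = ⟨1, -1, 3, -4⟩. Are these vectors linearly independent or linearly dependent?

linearly independent

The matrix [b₁|b₂|b₃|b₄] has determinant 136.
A nonzero determinant means the columns are linearly independent.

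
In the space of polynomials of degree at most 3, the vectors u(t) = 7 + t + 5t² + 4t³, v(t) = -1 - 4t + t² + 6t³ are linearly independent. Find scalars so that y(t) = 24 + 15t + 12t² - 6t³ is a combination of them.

y = 3u - 3v

Work in coordinates with respect to the standard basis {1, t, …, t³}.
Since u, v are independent, the coefficients expressing y are uniquely determined by a linear system.
Back-substitution yields (c₁, c₂) = (3, -3).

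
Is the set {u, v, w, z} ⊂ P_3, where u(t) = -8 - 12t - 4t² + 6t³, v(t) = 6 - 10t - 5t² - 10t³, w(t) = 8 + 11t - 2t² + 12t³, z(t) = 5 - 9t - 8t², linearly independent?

linearly independent

Write each element as a coordinate vector in ℝ⁴ using {1, t, …, t³}.
Row-reduce the matrix whose columns are u, v, w, z.
The reduction yields 4 nonzero rows, so the rank is 4.
Since rank = 4 (the number of vectors), the set is linearly independent.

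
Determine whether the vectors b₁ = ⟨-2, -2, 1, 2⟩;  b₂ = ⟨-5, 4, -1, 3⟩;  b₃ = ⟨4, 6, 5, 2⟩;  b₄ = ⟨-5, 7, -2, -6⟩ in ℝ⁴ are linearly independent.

The matrix [b₁|b₂|b₃|b₄] has determinant 1186.
A nonzero determinant means the columns are linearly independent.

linearly independent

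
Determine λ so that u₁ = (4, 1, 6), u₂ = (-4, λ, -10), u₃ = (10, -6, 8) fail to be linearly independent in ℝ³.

λ = -41/7

The vectors are dependent exactly when the determinant of the matrix with rows u₁, u₂, u₃ vanishes.
The determinant works out to -28*λ - 164.
Solving -28*λ - 164 = 0 yields λ = -41/7.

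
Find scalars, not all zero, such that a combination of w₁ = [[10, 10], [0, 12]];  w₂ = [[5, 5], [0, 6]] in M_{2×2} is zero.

w₁ - 2w₂ = 0

Take coordinates with respect to {E₁₁, E₁₂, E₂₁, E₂₂}.
Write the vectors as columns of a matrix and find a nonzero vector in its null space.
A generator of the null space is (1, -2).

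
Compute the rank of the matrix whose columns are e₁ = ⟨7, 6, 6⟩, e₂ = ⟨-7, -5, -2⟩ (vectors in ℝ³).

Row-reduce the 2×3 matrix with these as rows.
The echelon form has 2 nonzero rows, so the rank is 2.

rank 2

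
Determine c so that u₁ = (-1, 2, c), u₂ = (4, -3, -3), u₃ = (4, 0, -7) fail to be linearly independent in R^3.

c = -11/12

Dependence holds iff the 3×3 matrix [u₁ u₂ u₃] is singular.
The determinant works out to 12*c + 11.
This vanishes exactly when c = -11/12.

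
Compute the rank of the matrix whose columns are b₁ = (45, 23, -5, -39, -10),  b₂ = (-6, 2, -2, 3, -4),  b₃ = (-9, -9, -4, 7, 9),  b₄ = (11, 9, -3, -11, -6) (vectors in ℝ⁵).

Row-reduce the 4×5 matrix with these as rows.
Exactly 3 pivots survive; hence the rank is 3.

3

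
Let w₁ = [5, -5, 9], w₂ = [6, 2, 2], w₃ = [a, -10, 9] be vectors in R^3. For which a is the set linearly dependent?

a = -20/7

The set is linearly dependent precisely when det[w₁; w₂; w₃] = 0.
Cofactor expansion gives det = -28*a - 80.
Solving -28*a - 80 = 0 yields a = -20/7.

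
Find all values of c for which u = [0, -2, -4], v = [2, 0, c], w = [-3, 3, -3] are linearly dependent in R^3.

c = 6

Place the vectors as rows of a 3×3 matrix; dependence ⇔ determinant zero.
Expanding, det = 6*c - 36.
This vanishes exactly when c = 6.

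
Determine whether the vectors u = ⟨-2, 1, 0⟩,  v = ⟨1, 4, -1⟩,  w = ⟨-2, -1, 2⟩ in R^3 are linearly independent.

linearly independent

Row-reduce the matrix whose columns are u, v, w.
The reduction yields 3 nonzero rows, so the rank is 3.
Since rank = 3 (the number of vectors), the set is linearly independent.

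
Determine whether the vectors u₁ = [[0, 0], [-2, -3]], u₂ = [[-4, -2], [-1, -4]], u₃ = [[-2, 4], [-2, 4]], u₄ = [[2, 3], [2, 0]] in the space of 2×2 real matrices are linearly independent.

linearly independent

Take coordinates with respect to the standard basis {E₁₁, E₁₂, E₂₁, E₂₂}.
The matrix [u₁|u₂|u₃|u₄] has determinant -302.
A nonzero determinant means the columns are linearly independent.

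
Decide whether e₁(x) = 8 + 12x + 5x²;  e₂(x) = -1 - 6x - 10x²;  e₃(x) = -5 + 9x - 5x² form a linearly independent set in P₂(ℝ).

Write each element as a coordinate vector in ℝ³ using {1, x, x²}.
The matrix [e₁|e₂|e₃] has determinant 1305.
A nonzero determinant means the columns are linearly independent.

linearly independent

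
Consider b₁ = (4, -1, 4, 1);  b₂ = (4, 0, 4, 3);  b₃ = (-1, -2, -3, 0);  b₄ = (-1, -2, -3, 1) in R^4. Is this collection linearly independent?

The matrix [b₁|b₂|b₃|b₄] has determinant -8.
A nonzero determinant means the columns are linearly independent.

linearly independent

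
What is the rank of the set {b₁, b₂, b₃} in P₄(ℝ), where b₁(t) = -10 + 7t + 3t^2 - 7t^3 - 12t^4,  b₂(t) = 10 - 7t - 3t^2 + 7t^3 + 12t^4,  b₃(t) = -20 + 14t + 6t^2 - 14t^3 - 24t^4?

Pass to coordinate vectors with respect to the basis {1, t, …, t^4}.
Put the 5×3 matrix [b₁|b₂|b₃] into echelon form.
Exactly 1 pivot survives; hence the rank is 1.

1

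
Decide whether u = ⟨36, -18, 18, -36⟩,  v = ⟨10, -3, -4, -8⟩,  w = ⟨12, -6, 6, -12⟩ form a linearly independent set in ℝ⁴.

Row-reduce the matrix whose columns are u, v, w.
The reduction yields 2 nonzero rows, so the rank is 2.
Since rank 2 < 3, the set is linearly dependent.
Indeed u - 3w = 0.

linearly dependent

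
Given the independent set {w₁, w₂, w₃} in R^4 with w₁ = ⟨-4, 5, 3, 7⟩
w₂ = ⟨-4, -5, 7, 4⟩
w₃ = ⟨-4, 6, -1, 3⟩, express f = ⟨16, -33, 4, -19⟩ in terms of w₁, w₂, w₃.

Set up the augmented matrix [w₁ | w₂ | w₃ | f] and row-reduce.
Row-reducing the augmented matrix gives the unique coefficients (α₁, α₂, α₃) = (-2, 1, -3).

f = -2w₁ + w₂ - 3w₃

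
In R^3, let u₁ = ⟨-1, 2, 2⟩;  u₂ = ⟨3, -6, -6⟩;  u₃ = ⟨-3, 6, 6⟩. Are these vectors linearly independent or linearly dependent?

Form the 3×3 matrix with these as columns; its determinant is 0.
A zero determinant means the columns are linearly dependent.

linearly dependent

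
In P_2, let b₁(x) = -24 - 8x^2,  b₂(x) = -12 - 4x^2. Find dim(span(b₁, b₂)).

dim = 1

Represent each element by its coordinate vector in ℝ³.
Apply Gaussian elimination to the matrix whose rows are b₁, b₂.
Exactly 1 pivot survives; hence the rank is 1.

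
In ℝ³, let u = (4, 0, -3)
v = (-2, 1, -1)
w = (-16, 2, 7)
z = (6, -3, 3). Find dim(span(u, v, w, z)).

dim = 2

Apply Gaussian elimination to the matrix whose rows are u, v, w, z.
Reduction leaves 2 leading entries, giving rank 2.
(With 4 elements in a 3-dimensional space the rank is at most 3.)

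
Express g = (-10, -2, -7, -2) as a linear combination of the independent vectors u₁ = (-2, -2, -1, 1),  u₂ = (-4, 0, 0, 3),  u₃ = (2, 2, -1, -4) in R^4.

g = 4u₁ + 2u₂ + 3u₃

Solve the system with u₁, u₂, u₃ as columns and g as the right-hand side.
Back-substitution yields (α₁, α₂, α₃) = (4, 2, 3).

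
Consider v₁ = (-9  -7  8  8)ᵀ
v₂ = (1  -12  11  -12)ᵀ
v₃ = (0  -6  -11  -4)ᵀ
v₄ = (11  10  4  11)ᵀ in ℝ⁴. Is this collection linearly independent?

Place the vectors as rows of a 4×4 matrix and reduce to echelon form.
The reduction yields 4 nonzero rows, so the rank is 4.
Since rank = 4 (the number of vectors), the set is linearly independent.

linearly independent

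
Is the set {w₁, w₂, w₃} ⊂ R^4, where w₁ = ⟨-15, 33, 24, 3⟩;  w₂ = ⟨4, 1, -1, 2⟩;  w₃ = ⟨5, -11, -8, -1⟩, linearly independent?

Place the vectors as rows of a 3×4 matrix and reduce to echelon form.
The reduction yields 2 nonzero rows, so the rank is 2.
Since rank 2 < 3, the set is linearly dependent.

linearly dependent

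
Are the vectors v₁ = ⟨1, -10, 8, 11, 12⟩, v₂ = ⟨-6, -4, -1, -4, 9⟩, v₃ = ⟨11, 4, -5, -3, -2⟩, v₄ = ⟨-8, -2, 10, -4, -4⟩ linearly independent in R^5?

linearly independent

Place the vectors as rows of a 4×5 matrix and reduce to echelon form.
The reduction yields 4 nonzero rows, so the rank is 4.
Since rank = 4 (the number of vectors), the set is linearly independent.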